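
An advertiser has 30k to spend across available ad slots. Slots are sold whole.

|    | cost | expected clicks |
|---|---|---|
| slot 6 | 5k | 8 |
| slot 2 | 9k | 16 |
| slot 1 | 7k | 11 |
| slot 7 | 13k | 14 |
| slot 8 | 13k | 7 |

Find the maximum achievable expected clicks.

41

Allowing fractional choices, the relaxed optimum would be about 44.7, but ad slots are indivisible.
slot 2 + slot 1 + slot 7: cost 9 + 7 + 13 = 29 ≤ 30, expected clicks 16 + 11 + 14 = 41.
slot 6 + slot 2 + slot 7: cost 5 + 9 + 13 = 27 ≤ 30, expected clicks 8 + 16 + 14 = 38.
Best is slot 2, slot 1, and slot 7 with total expected clicks 41.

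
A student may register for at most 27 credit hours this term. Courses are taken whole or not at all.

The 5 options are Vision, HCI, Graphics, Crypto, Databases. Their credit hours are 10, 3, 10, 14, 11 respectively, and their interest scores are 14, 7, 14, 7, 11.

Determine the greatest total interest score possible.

35

Vision + HCI + Graphics: credit hours 10 + 3 + 10 = 23 ≤ 27, interest score 14 + 7 + 14 = 35.
Vision + HCI + Databases: credit hours 10 + 3 + 11 = 24 ≤ 27, interest score 14 + 7 + 11 = 32.
HCI + Graphics + Databases: credit hours 3 + 10 + 11 = 24 ≤ 27, interest score 7 + 14 + 11 = 32.
Best is Vision, HCI, and Graphics with total interest score 35.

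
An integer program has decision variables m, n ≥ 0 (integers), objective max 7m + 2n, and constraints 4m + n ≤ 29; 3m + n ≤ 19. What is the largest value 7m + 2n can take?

(m,n)=(6,1): 4·6+1·1=25≤29, 3·6+1·1=19≤19, objective 44.
(m,n)=(6,0): 4·6+1·0=24≤29, 3·6+1·0=18≤19, objective 42.
The best lattice point is (6,1), giving 44.

44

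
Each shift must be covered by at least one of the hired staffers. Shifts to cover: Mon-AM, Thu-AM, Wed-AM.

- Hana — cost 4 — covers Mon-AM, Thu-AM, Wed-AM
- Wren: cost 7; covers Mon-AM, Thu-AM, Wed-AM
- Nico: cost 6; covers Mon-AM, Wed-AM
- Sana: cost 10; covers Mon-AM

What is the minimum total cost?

4

Hana alone covers Mon-AM, Thu-AM, Wed-AM — every shift.
Total cost: 4.
No cover costs less than 4.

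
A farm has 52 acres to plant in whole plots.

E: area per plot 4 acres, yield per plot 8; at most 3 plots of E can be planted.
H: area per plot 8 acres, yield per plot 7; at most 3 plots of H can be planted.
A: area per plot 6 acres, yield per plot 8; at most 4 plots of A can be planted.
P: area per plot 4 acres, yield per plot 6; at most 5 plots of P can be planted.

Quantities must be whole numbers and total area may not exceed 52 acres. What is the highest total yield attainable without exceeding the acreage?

80

2×E, 4×A, and 5×P: area 52 ≤ 52, yield 2·8 + 4·8 + 5·6 = 78.
3×E, 4×A, and 4×P: area 52 ≤ 52, yield 3·8 + 4·8 + 4·6 = 80.
Best is 80.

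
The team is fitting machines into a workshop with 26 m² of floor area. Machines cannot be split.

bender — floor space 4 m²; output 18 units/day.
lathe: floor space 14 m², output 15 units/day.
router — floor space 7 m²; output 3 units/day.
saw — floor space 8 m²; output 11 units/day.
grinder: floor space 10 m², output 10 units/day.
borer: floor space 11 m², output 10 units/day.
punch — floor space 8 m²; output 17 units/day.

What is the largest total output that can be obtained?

bender + lathe + punch: floor space 4 + 14 + 8 = 26 ≤ 26, output 18 + 15 + 17 = 50.
bender + grinder + punch: floor space 4 + 10 + 8 = 22 ≤ 26, output 18 + 10 + 17 = 45.
bender + saw + punch: floor space 4 + 8 + 8 = 20 ≤ 26, output 18 + 11 + 17 = 46.
Best is bender, lathe, and punch with total output 50.

50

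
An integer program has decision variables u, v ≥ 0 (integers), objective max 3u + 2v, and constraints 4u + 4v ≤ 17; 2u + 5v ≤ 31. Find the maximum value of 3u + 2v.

12

The continuous relaxation peaks at (4.25, 0) with value 12.75; rounding to a feasible lattice point costs some objective.
(u,v)=(4,0) is feasible, giving 12.
(u,v)=(3,1) is feasible, giving 11.
Maximum is 12 at (u,v)=(4,0).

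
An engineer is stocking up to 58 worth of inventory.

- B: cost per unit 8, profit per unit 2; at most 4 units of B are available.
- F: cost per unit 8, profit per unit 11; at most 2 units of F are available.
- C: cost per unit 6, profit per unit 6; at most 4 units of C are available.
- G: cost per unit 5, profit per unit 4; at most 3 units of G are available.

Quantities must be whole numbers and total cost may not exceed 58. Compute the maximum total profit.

This is a bounded integer knapsack.
F has the best ratio (11/8); taking only F gives at most 2×11 = 22 (stopped by the supply cap of 2).
Mixing does better — 2×F, 4×C, and 3×G: cost 55 ≤ 58, profit 2·11 + 4·6 + 3·4 = 58.

58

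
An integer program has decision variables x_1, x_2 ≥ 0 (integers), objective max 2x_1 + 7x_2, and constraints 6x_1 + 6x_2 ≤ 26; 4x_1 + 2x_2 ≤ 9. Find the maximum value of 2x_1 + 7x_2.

(x_1,x_2)=(0,4): 6·0+6·4=24≤26, 4·0+2·4=8≤9, objective 28.
(x_1,x_2)=(0,3): 6·0+6·3=18≤26, 4·0+2·3=6≤9, objective 21.
Maximum is 28 at (x_1,x_2)=(0,4).

28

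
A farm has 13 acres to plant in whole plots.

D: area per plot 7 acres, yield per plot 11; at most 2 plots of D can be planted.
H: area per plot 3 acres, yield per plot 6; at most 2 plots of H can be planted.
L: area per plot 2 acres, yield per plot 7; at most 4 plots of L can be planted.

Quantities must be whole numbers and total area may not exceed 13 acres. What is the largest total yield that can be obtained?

This is a bounded integer knapsack.
L has the best ratio (7/2); taking only L gives at most 4×7 = 28 (stopped by the supply cap of 4).
Mixing does better — 1×H and 4×L: area 11 ≤ 13, yield 1·6 + 4·7 = 34.

34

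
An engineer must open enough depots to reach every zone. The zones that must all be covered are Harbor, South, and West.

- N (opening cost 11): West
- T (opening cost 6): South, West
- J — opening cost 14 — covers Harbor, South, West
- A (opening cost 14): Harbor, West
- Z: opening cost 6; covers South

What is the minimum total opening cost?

14

This is a weighted set-cover instance.
J alone covers Harbor, South, West — every zone.
Total opening cost: 14.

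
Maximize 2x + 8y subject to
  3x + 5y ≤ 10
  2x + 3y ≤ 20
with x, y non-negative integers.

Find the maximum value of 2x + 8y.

(x,y)=(0,2): 3·0+5·2=10≤10, 2·0+3·2=6≤20, objective 16.
(x,y)=(1,1): 3·1+5·1=8≤10, 2·1+3·1=5≤20, objective 10.
(x,y)=(0,1): 3·0+5·1=5≤10, 2·0+3·1=3≤20, objective 8.
No feasible integer point exceeds 16.

16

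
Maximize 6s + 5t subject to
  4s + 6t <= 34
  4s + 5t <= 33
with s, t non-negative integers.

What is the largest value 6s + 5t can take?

Relaxing integrality, the LP optimum is 49.50 at (s,t) = (8.25, 0), which is not an integer point.
(s,t)=(8,0): 4·8+6·0=32≤34, 4·8+5·0=32≤33, objective 48.
(s,t)=(7,1): 4·7+6·1=34≤34, 4·7+5·1=33≤33, objective 47.
The best lattice point is (8,0), giving 48.

48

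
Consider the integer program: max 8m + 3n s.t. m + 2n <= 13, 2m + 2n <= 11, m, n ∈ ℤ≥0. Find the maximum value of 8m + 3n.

40

(m,n)=(5,0) is feasible, giving 40.
(m,n)=(4,1) is feasible, giving 35.
Maximum is 40 at (m,n)=(5,0).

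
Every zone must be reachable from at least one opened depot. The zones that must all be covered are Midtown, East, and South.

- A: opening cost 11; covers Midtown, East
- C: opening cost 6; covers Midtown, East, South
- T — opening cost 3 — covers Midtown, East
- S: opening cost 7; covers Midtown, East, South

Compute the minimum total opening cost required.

6

The greedy cost-per-new-zone heuristic would pick T and C for 9, but a cheaper cover exists.
C alone covers Midtown, East, South — every zone.
Total opening cost: 6.
No cover costs less than 6.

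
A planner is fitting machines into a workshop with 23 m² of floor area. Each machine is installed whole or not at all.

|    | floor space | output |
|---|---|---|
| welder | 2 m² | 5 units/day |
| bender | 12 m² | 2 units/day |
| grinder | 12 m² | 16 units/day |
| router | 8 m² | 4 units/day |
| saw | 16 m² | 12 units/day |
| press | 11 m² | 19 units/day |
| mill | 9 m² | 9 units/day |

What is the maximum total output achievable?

35

Treat it as a binary knapsack problem.
welder + press + mill: floor space 2 + 11 + 9 = 22 ≤ 23, output 5 + 19 + 9 = 33.
grinder + press: floor space 12 + 11 = 23 ≤ 23, output 16 + 19 = 35.
Best is grinder and press with total output 35.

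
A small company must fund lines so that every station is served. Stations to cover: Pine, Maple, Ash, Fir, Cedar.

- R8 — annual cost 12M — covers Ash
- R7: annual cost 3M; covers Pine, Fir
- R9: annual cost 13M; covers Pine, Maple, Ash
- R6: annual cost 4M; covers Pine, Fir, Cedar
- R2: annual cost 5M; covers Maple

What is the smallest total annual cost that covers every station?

17

The greedy cost-per-new-station heuristic would pick R6, R2, and R8 for 21, but a cheaper cover exists.
Choose R9 and R6: together they cover Pine, Maple, Ash, Fir, Cedar — every station.
Total annual cost: 13 + 4 = 17.
No cover costs less than 17.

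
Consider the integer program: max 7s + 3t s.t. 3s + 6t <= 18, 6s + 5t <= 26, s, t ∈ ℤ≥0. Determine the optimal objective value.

28

The continuous relaxation peaks at (4.33, 0) with value 30.33; rounding to a feasible lattice point costs some objective.
(s,t)=(4,0): 3·4+6·0=12≤18, 6·4+5·0=24≤26, objective 28.
(s,t)=(3,1): 3·3+6·1=15≤18, 6·3+5·1=23≤26, objective 24.
(s,t)=(3,0): 3·3+6·0=9≤18, 6·3+5·0=18≤26, objective 21.
No feasible integer point exceeds 28.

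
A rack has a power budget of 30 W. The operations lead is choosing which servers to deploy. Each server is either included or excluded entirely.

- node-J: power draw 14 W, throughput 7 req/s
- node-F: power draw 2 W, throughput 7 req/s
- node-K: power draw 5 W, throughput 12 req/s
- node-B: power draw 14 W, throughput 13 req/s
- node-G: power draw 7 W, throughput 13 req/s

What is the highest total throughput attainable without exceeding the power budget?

Allowing fractional choices, the relaxed optimum would be about 46.0, but servers are indivisible.
node-J + node-F + node-K + node-G: power draw 14 + 2 + 5 + 7 = 28 ≤ 30, throughput 7 + 7 + 12 + 13 = 39.
node-F + node-K + node-B + node-G: power draw 2 + 5 + 14 + 7 = 28 ≤ 30, throughput 7 + 12 + 13 + 13 = 45.
Best is node-F, node-K, node-B, and node-G with total throughput 45.

45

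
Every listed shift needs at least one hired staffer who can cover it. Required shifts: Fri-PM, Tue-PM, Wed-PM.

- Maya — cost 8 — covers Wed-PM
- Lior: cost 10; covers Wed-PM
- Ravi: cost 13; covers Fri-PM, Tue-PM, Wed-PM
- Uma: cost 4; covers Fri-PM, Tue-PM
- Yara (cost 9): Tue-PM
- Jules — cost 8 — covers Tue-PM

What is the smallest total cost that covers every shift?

12

Choose Maya and Uma: together they cover Fri-PM, Tue-PM, Wed-PM — every shift.
Total cost: 8 + 4 = 12.
No cover costs less than 12.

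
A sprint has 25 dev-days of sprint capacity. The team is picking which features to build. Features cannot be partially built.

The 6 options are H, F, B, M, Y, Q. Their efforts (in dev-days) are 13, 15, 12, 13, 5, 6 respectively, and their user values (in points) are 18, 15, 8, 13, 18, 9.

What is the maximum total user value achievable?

45

Take H, Y, and Q: effort 13 + 5 + 6 = 24 ≤ 25, user value 18 + 18 + 9 = 45.
No other feasible combination does better.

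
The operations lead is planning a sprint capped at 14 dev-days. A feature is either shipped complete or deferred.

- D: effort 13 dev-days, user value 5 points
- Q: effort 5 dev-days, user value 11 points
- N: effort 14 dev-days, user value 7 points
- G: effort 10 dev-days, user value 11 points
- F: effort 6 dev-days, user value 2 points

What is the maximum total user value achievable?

This is an integer program with binary decision variables.
Allowing fractional choices, the relaxed optimum would be about 20.9, but features are indivisible.
Q: effort 5 ≤ 14, user value 11.
Q + F: effort 5 + 6 = 11 ≤ 14, user value 11 + 2 = 13.
G: effort 10 ≤ 14, user value 11.
Best is Q and F with total user value 13.

13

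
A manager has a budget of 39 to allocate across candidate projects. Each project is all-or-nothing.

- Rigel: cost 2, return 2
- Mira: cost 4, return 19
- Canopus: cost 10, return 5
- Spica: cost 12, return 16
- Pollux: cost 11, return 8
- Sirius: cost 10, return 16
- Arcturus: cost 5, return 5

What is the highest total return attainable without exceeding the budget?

61

Treat it as a binary knapsack problem.
Take Rigel, Mira, Spica, Pollux, and Sirius: cost 2 + 4 + 12 + 11 + 10 = 39 ≤ 39, return 2 + 19 + 16 + 8 + 16 = 61.
No other feasible combination does better.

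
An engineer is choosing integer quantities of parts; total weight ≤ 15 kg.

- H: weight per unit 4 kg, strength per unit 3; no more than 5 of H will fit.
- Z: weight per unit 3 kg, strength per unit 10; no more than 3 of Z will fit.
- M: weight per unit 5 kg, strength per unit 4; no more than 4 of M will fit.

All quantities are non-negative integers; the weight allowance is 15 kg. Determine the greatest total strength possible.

34

3×Z and 1×M: weight 14 ≤ 15, strength 3·10 + 1·4 = 34.
1×H and 3×Z: weight 13 ≤ 15, strength 1·3 + 3·10 = 33.
Best is 34.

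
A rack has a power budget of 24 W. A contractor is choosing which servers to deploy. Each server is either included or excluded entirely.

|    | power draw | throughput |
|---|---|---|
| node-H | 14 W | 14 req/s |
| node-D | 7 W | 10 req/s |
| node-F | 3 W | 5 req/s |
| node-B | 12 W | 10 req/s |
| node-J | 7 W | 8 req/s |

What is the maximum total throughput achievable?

29

node-H + node-F + node-J: power draw 14 + 3 + 7 = 24 ≤ 24, throughput 14 + 5 + 8 = 27.
node-H + node-D + node-F: power draw 14 + 7 + 3 = 24 ≤ 24, throughput 14 + 10 + 5 = 29.
Best is node-H, node-D, and node-F with total throughput 29.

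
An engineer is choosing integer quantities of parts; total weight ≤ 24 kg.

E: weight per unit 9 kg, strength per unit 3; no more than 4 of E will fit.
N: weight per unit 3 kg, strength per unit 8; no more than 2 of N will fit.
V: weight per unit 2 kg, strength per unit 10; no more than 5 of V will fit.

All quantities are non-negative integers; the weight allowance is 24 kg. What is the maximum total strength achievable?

66

V has the best ratio (10/2); taking only V gives at most 5×10 = 50 (stopped by the supply cap of 5).
Mixing does better — 2×N and 5×V: weight 16 ≤ 24, strength 2·8 + 5·10 = 66.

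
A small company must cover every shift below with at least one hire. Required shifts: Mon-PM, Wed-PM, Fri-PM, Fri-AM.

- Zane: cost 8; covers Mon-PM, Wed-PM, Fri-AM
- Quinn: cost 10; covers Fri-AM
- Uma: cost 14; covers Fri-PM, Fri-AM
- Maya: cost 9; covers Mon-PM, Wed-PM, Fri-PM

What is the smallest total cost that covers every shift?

Choose Zane and Maya: together they cover Mon-PM, Wed-PM, Fri-PM, Fri-AM — every shift.
Total cost: 8 + 9 = 17.

17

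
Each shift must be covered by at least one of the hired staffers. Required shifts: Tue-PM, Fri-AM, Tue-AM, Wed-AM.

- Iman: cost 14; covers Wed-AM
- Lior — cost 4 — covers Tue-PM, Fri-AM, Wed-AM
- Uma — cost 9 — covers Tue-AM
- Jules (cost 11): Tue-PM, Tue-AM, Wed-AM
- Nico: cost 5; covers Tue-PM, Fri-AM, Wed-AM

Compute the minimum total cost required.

13

Choose Lior and Uma: together they cover Tue-PM, Fri-AM, Tue-AM, Wed-AM — every shift.
Total cost: 4 + 9 = 13.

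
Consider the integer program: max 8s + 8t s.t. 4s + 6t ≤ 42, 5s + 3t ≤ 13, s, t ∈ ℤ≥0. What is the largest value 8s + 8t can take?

The continuous relaxation peaks at (0, 4.33) with value 34.67; rounding to a feasible lattice point costs some objective.
(s,t)=(0,4): 4·0+6·4=24≤42, 5·0+3·4=12≤13, objective 32.
(s,t)=(0,3): 4·0+6·3=18≤42, 5·0+3·3=9≤13, objective 24.
No feasible integer point exceeds 32.

32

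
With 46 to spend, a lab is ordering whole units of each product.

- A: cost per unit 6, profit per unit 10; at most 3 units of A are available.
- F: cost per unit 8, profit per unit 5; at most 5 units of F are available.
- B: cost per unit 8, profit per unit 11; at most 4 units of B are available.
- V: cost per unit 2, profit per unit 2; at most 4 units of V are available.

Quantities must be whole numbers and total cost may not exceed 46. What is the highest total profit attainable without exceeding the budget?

A has the best ratio (10/6); taking only A gives at most 3×10 = 30 (stopped by the supply cap of 3).
Mixing does better — 3×A, 3×B, and 2×V: cost 46 ≤ 46, profit 3·10 + 3·11 + 2·2 = 67.

67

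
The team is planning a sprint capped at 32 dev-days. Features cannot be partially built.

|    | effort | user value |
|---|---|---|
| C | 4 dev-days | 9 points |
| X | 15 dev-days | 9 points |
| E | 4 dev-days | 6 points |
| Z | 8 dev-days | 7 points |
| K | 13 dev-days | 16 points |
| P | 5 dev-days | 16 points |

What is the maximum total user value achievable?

This is an integer program with binary decision variables.
C + E + K + P: effort 4 + 4 + 13 + 5 = 26 ≤ 32, user value 9 + 6 + 16 + 16 = 47.
E + Z + K + P: effort 4 + 8 + 13 + 5 = 30 ≤ 32, user value 6 + 7 + 16 + 16 = 45.
C + Z + K + P: effort 4 + 8 + 13 + 5 = 30 ≤ 32, user value 9 + 7 + 16 + 16 = 48.
Best is C, Z, K, and P with total user value 48.

48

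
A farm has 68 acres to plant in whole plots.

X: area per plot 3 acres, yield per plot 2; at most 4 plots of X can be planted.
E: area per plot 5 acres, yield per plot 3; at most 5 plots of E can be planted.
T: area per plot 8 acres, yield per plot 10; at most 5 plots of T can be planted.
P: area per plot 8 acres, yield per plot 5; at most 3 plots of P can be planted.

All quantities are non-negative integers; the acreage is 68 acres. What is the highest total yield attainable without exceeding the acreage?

Take 4×X, 5×T, and 2×P: area 68 ≤ 68, yield 4·2 + 5·10 + 2·5 = 68.
T has the best ratio (10/8) and is taken to its limit of 5; remaining capacity is filled optimally with the others.

68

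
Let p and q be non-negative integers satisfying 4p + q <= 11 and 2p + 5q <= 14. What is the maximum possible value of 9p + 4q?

26

The continuous relaxation peaks at (2.28, 1.89) with value 28.06; rounding to a feasible lattice point costs some objective.
(p,q)=(2,2): 4·2+1·2=10≤11, 2·2+5·2=14≤14, objective 26.
(p,q)=(2,1): 4·2+1·1=9≤11, 2·2+5·1=9≤14, objective 22.
(p,q)=(2,0): 4·2+1·0=8≤11, 2·2+5·0=4≤14, objective 18.
(p,q)=(1,2): 4·1+1·2=6≤11, 2·1+5·2=12≤14, objective 17.
Maximum is 26 at (p,q)=(2,2).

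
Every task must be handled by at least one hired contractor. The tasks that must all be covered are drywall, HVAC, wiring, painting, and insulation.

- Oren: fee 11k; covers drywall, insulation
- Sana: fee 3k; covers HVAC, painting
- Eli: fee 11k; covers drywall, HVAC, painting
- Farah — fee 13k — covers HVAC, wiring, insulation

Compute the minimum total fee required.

The greedy cost-per-new-task heuristic would pick Sana, Oren, and Farah for 27, but a cheaper cover exists.
Choose Eli and Farah: together they cover drywall, HVAC, wiring, painting, insulation — every task.
Total fee: 11 + 13 = 24.
No cover costs less than 24.

24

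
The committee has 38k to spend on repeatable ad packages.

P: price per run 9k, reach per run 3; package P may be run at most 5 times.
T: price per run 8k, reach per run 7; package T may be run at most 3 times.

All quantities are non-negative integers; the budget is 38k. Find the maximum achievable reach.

24

1×P and 3×T: price 33 ≤ 38, reach 1·3 + 3·7 = 24.
3×T: price 24 ≤ 38, reach 3·7 = 21.
Best is 24.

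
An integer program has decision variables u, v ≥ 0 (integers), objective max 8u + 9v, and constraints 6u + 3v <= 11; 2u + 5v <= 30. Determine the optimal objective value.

Relaxing integrality, the LP optimum is 33.00 at (u,v) = (0, 3.67), which is not an integer point.
(u,v)=(0,3) is feasible, giving 27.
(u,v)=(0,2) is feasible, giving 18.
Maximum is 27 at (u,v)=(0,3).

27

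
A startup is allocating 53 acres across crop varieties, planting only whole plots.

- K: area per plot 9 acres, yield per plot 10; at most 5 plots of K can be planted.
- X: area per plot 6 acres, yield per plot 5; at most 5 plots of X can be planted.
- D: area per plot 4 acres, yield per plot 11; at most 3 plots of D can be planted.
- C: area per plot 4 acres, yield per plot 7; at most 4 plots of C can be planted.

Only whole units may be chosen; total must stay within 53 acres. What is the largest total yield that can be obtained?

This is a bounded integer knapsack.
D has the best ratio (11/4); taking only D gives at most 3×11 = 33 (stopped by the supply cap of 3).
Mixing does better — 2×K, 1×X, 3×D, and 4×C: area 52 ≤ 53, yield 2·10 + 1·5 + 3·11 + 4·7 = 86.

86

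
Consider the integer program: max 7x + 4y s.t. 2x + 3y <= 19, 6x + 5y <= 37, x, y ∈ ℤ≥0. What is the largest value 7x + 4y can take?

42

Relaxing integrality, the LP optimum is 43.17 at (x,y) = (6.17, 0), which is not an integer point.
(x,y)=(6,0): 2·6+3·0=12≤19, 6·6+5·0=36≤37, objective 42.
(x,y)=(5,1): 2·5+3·1=13≤19, 6·5+5·1=35≤37, objective 39.
(x,y)=(5,0): 2·5+3·0=10≤19, 6·5+5·0=30≤37, objective 35.
The best lattice point is (6,0), giving 42.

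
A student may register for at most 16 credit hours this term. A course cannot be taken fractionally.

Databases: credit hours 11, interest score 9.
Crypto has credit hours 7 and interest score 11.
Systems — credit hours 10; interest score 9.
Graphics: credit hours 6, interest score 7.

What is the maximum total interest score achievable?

18

Take Crypto and Graphics: credit hours 7 + 6 = 13 ≤ 16, interest score 11 + 7 = 18.
No other feasible combination does better.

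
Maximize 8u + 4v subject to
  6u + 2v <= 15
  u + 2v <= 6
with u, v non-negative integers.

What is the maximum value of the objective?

The continuous relaxation peaks at (1.8, 2.1) with value 22.80; rounding to a feasible lattice point costs some objective.
(u,v)=(2,1): 6·2+2·1=14≤15, 1·2+2·1=4≤6, objective 20.
(u,v)=(1,2): 6·1+2·2=10≤15, 1·1+2·2=5≤6, objective 16.
(u,v)=(2,0): 6·2+2·0=12≤15, 1·2+2·0=2≤6, objective 16.
Maximum is 20 at (u,v)=(2,1).

20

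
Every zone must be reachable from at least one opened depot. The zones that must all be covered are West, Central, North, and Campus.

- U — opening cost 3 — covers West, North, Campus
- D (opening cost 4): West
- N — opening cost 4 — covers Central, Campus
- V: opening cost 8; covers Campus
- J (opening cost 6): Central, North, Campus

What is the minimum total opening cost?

7

Choose U and N: together they cover West, Central, North, Campus — every zone.
Total opening cost: 3 + 4 = 7.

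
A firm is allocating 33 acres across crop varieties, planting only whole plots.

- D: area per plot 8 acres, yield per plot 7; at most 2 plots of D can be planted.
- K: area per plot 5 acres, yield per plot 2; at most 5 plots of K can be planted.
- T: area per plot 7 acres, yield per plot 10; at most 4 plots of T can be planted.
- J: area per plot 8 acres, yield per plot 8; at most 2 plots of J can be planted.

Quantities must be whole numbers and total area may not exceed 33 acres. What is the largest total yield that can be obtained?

This is a bounded integer knapsack.
Take 1×K and 4×T: area 33 ≤ 33, yield 1·2 + 4·10 = 42.
T has the best ratio (10/7) and is taken to its limit of 4; remaining capacity is filled optimally with the others.

42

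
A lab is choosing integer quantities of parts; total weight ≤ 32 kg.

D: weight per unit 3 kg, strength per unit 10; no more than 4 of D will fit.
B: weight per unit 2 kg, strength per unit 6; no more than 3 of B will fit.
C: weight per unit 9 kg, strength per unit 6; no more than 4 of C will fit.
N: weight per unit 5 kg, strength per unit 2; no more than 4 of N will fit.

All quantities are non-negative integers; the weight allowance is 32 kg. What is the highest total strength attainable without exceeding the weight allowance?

This is a bounded integer knapsack.
D has the best ratio (10/3); taking only D gives at most 4×10 = 40 (stopped by the supply cap of 4).
Mixing does better — 4×D, 3×B, 1×C, and 1×N: weight 32 ≤ 32, strength 4·10 + 3·6 + 1·6 + 1·2 = 66.

66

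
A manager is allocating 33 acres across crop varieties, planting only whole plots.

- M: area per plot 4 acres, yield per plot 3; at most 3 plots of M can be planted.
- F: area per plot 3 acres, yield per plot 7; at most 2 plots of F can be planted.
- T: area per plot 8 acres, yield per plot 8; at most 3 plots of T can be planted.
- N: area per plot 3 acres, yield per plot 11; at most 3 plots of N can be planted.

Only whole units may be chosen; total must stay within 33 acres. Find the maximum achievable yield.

63

This is a bounded integer knapsack.
Take 2×F, 2×T, and 3×N: area 31 ≤ 33, yield 2·7 + 2·8 + 3·11 = 63.
N has the best ratio (11/3) and is taken to its limit of 3; remaining capacity is filled optimally with the others.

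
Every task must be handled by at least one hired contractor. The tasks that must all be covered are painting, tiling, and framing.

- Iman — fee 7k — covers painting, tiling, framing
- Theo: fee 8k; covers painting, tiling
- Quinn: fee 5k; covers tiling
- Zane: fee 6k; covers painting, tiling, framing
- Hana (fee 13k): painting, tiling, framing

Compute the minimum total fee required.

This is a weighted set-cover instance.
Zane alone covers painting, tiling, framing — every task.
Total fee: 6.
No cover costs less than 6.

6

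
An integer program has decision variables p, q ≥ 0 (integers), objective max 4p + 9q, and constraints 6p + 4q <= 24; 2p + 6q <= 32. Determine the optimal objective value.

45

(p,q)=(0,5): 6·0+4·5=20≤24, 2·0+6·5=30≤32, objective 45.
(p,q)=(1,4): 6·1+4·4=22≤24, 2·1+6·4=26≤32, objective 40.
(p,q)=(0,4): 6·0+4·4=16≤24, 2·0+6·4=24≤32, objective 36.
Maximum is 45 at (p,q)=(0,5).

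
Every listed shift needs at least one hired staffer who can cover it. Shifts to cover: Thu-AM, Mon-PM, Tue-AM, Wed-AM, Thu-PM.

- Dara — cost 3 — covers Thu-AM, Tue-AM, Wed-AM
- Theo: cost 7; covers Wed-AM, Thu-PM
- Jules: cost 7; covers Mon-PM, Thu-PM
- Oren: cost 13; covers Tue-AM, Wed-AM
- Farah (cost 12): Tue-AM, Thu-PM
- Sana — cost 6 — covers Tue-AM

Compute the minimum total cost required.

10

This is a weighted set-cover instance.
Choose Dara and Jules: together they cover Thu-AM, Mon-PM, Tue-AM, Wed-AM, Thu-PM — every shift.
Total cost: 3 + 7 = 10.
No cover costs less than 10.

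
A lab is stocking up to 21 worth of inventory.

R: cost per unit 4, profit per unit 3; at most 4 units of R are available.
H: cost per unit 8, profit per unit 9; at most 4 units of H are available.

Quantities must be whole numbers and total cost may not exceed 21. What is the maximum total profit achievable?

H has the best ratio (9/8); taking only H gives at most 2×9 = 18 (stopped by the cost limit).
Mixing does better — 1×R and 2×H: cost 20 ≤ 21, profit 1·3 + 2·9 = 21.

21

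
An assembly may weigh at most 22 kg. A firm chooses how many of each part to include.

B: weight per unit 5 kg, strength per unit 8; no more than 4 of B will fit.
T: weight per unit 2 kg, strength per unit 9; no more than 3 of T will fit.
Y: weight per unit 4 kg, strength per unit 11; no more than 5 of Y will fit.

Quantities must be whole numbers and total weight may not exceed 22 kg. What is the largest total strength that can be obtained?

71

This is a bounded integer knapsack.
1×T and 5×Y: weight 22 ≤ 22, strength 1·9 + 5·11 = 64.
3×T and 4×Y: weight 22 ≤ 22, strength 3·9 + 4·11 = 71.
Best is 71.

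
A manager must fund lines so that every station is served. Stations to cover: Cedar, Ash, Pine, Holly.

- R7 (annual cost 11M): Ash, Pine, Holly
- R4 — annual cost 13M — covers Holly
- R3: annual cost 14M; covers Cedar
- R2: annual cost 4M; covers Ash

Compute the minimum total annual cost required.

25

Choose R7 and R3: together they cover Cedar, Ash, Pine, Holly — every station.
Total annual cost: 11 + 14 = 25.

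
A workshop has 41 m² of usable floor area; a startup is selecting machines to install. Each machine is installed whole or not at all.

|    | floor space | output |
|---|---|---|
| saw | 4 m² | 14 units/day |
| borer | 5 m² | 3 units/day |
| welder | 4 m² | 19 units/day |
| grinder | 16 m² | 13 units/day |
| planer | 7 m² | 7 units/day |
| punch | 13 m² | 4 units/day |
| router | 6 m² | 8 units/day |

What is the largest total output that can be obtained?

61

This is a 0-1 knapsack instance.
saw + borer + welder + grinder + planer: floor space 4 + 5 + 4 + 16 + 7 = 36 ≤ 41, output 14 + 3 + 19 + 13 + 7 = 56.
saw + borer + welder + grinder + router: floor space 4 + 5 + 4 + 16 + 6 = 35 ≤ 41, output 14 + 3 + 19 + 13 + 8 = 57.
saw + welder + grinder + planer + router: floor space 4 + 4 + 16 + 7 + 6 = 37 ≤ 41, output 14 + 19 + 13 + 7 + 8 = 61.
Best is saw, welder, grinder, planer, and router with total output 61.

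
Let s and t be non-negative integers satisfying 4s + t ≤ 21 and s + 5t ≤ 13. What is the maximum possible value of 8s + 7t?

The continuous relaxation peaks at (4.84, 1.63) with value 50.16; rounding to a feasible lattice point costs some objective.
(s,t)=(5,1): 4·5+1·1=21≤21, 1·5+5·1=10≤13, objective 47.
(s,t)=(5,0): 4·5+1·0=20≤21, 1·5+5·0=5≤13, objective 40.
(s,t)=(4,1): 4·4+1·1=17≤21, 1·4+5·1=9≤13, objective 39.
No feasible integer point exceeds 47.

47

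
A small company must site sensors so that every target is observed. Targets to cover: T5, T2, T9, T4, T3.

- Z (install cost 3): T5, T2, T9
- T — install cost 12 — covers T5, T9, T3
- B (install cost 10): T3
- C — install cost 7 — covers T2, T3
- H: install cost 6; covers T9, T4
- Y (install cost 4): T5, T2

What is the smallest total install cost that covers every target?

Choose Z, C, and H: together they cover T5, T2, T9, T4, T3 — every target.
Total install cost: 3 + 7 + 6 = 16.
No cover costs less than 16.

16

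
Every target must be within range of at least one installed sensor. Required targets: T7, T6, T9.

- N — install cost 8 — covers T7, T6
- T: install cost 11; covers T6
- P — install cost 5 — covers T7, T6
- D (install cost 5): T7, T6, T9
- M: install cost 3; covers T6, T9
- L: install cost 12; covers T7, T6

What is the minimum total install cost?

5

The greedy cost-per-new-target heuristic would pick M and P for 8, but a cheaper cover exists.
D alone covers T7, T6, T9 — every target.
Total install cost: 5.
No cover costs less than 5.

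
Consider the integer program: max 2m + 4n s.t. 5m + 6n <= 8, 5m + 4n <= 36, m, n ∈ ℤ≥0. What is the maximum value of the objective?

The continuous relaxation peaks at (0, 1.33) with value 5.33; rounding to a feasible lattice point costs some objective.
(m,n)=(0,1) is feasible, giving 4.
(m,n)=(1,0) is feasible, giving 2.
No feasible integer point exceeds 4.

4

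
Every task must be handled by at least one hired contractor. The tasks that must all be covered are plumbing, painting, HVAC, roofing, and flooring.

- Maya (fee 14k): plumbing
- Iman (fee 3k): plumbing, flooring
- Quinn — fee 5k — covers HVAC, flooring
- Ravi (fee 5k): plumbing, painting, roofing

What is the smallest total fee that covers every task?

The greedy cost-per-new-task heuristic would pick Iman, Ravi, and Quinn for 13, but a cheaper cover exists.
Choose Quinn and Ravi: together they cover plumbing, painting, HVAC, roofing, flooring — every task.
Total fee: 5 + 5 = 10.
No cover costs less than 10.

10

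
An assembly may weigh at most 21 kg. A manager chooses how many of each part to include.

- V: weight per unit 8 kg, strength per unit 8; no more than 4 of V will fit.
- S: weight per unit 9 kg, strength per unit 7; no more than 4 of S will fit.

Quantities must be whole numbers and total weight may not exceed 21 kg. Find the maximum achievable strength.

16

V has the best ratio (8/8); taking only V gives at most 2×8 = 16 (stopped by the weight limit).
Optimal: 2×V: weight 16 ≤ 21, strength 2·8 = 16.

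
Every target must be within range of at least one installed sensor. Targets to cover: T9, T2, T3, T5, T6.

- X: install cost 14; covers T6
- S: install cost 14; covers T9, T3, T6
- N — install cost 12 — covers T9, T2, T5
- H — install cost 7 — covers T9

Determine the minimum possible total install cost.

26

Choose S and N: together they cover T9, T2, T3, T5, T6 — every target.
Total install cost: 14 + 12 = 26.
No cover costs less than 26.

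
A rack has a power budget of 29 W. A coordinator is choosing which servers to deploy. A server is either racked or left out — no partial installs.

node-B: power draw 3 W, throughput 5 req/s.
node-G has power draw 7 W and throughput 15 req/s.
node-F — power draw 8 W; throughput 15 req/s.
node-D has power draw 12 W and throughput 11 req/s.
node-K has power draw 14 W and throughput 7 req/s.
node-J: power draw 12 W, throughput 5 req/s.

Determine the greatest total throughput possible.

Treat it as a binary knapsack problem.
Allowing fractional choices, the relaxed optimum would be about 45.1, but servers are indivisible.
node-G + node-F + node-D: power draw 7 + 8 + 12 = 27 ≤ 29, throughput 15 + 15 + 11 = 41.
node-G + node-F + node-K: power draw 7 + 8 + 14 = 29 ≤ 29, throughput 15 + 15 + 7 = 37.
Best is node-G, node-F, and node-D with total throughput 41.

41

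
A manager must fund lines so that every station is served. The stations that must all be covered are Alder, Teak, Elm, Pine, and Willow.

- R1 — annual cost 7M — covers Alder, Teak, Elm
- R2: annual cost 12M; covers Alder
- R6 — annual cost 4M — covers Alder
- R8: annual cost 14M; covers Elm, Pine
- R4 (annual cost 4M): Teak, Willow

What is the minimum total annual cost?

22

The greedy cost-per-new-station heuristic would pick R4, R1, and R8 for 25, but a cheaper cover exists.
Choose R6, R8, and R4: together they cover Alder, Teak, Elm, Pine, Willow — every station.
Total annual cost: 4 + 14 + 4 = 22.
No cover costs less than 22.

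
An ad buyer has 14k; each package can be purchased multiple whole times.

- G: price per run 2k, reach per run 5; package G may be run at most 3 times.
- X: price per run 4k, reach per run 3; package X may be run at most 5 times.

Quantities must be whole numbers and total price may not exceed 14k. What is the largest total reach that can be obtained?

21

This is a bounded integer knapsack.
G has the best ratio (5/2); taking only G gives at most 3×5 = 15 (stopped by the supply cap of 3).
Mixing does better — 3×G and 2×X: price 14 ≤ 14, reach 3·5 + 2·3 = 21.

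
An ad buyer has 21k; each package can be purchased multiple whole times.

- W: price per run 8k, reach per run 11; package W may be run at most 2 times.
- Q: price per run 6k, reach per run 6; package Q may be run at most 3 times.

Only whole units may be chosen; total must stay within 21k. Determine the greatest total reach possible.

23

1×W and 2×Q: price 20 ≤ 21, reach 1·11 + 2·6 = 23.
2×W: price 16 ≤ 21, reach 2·11 = 22.
Best is 23.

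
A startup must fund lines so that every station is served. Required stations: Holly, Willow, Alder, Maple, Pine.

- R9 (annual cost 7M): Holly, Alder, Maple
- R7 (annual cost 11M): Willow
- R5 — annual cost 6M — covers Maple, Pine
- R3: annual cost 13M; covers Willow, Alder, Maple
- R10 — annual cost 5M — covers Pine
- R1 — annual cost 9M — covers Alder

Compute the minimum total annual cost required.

Choose R9, R7, and R10: together they cover Holly, Willow, Alder, Maple, Pine — every station.
Total annual cost: 7 + 11 + 5 = 23.

23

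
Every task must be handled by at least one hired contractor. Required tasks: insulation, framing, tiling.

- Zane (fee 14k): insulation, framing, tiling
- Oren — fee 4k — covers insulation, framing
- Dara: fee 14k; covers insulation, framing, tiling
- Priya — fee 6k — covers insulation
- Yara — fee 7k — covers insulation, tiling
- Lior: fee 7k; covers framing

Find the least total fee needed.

11

Choose Oren and Yara: together they cover insulation, framing, tiling — every task.
Total fee: 4 + 7 = 11.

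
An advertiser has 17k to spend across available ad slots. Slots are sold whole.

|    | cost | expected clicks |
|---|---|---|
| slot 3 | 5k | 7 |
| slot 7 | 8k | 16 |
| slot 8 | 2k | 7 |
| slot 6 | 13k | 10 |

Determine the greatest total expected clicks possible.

30

slot 3 + slot 7: cost 5 + 8 = 13 ≤ 17, expected clicks 7 + 16 = 23.
slot 7 + slot 8: cost 8 + 2 = 10 ≤ 17, expected clicks 16 + 7 = 23.
slot 3 + slot 7 + slot 8: cost 5 + 8 + 2 = 15 ≤ 17, expected clicks 7 + 16 + 7 = 30.
Best is slot 3, slot 7, and slot 8 with total expected clicks 30.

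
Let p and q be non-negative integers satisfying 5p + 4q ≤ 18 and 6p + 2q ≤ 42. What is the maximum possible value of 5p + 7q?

28

The continuous relaxation peaks at (0, 4.5) with value 31.50; rounding to a feasible lattice point costs some objective.
(p,q)=(0,4) is feasible, giving 28.
(p,q)=(1,3) is feasible, giving 26.
(p,q)=(0,3) is feasible, giving 21.
Maximum is 28 at (p,q)=(0,4).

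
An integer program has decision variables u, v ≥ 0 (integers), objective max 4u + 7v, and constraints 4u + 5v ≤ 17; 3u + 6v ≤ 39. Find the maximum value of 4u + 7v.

The continuous relaxation peaks at (0, 3.4) with value 23.80; rounding to a feasible lattice point costs some objective.
(u,v)=(0,3): 4·0+5·3=15≤17, 3·0+6·3=18≤39, objective 21.
(u,v)=(1,2): 4·1+5·2=14≤17, 3·1+6·2=15≤39, objective 18.
(u,v)=(0,2): 4·0+5·2=10≤17, 3·0+6·2=12≤39, objective 14.
No feasible integer point exceeds 21.

21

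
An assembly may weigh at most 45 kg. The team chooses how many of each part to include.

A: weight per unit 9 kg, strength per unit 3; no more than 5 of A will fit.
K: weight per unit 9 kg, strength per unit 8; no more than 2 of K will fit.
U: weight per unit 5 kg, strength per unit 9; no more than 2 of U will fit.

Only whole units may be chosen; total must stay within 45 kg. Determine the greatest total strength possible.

Take 1×A, 2×K, and 2×U: weight 37 ≤ 45, strength 1·3 + 2·8 + 2·9 = 37.
U has the best ratio (9/5) and is taken to its limit of 2; remaining capacity is filled optimally with the others.

37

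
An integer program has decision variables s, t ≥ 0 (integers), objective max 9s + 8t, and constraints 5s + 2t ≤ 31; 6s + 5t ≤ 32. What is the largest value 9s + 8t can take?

50

Relaxing integrality, the LP optimum is 51.20 at (s,t) = (0, 6.4), which is not an integer point.
(s,t)=(2,4): 5·2+2·4=18≤31, 6·2+5·4=32≤32, objective 50.
(s,t)=(1,5): 5·1+2·5=15≤31, 6·1+5·5=31≤32, objective 49.
(s,t)=(0,6): 5·0+2·6=12≤31, 6·0+5·6=30≤32, objective 48.
(s,t)=(2,3): 5·2+2·3=16≤31, 6·2+5·3=27≤32, objective 42.
The best lattice point is (2,4), giving 50.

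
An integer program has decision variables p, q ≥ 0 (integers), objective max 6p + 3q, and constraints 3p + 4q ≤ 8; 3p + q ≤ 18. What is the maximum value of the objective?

12

The continuous relaxation peaks at (2.67, 0) with value 16.00; rounding to a feasible lattice point costs some objective.
(p,q)=(2,0): 3·2+4·0=6≤8, 3·2+1·0=6≤18, objective 12.
(p,q)=(1,1): 3·1+4·1=7≤8, 3·1+1·1=4≤18, objective 9.
(p,q)=(1,0): 3·1+4·0=3≤8, 3·1+1·0=3≤18, objective 6.
No feasible integer point exceeds 12.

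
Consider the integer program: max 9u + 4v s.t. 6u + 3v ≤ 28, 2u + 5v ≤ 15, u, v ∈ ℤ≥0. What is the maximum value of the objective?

Relaxing integrality, the LP optimum is 42.00 at (u,v) = (4.67, 0), which is not an integer point.
(u,v)=(4,1): 6·4+3·1=27≤28, 2·4+5·1=13≤15, objective 40.
(u,v)=(4,0): 6·4+3·0=24≤28, 2·4+5·0=8≤15, objective 36.
Maximum is 40 at (u,v)=(4,1).

40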